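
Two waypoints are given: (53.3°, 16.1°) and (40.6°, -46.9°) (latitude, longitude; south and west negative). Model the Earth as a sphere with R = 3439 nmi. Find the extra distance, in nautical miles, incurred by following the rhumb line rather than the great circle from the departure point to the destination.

76 nmi

Great circle: cos σ = sin φ₁ sin φ₂ + cos φ₁ cos φ₂ cos Δλ,  σ = 0.7557 rad → d_gc = 2598.9 nmi
Rhumb line: Δψ = -0.3269, q = Δφ/Δψ = 0.6780, d_rh = R√(Δφ²+q²Δλ²) = 2674.7 nmi
Excess = 2674.7 − 2598.9 = 75.8 ≈ 76 nmi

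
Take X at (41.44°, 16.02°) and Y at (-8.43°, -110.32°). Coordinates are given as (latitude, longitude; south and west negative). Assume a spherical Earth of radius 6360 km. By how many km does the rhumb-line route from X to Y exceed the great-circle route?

478 km

Great circle: cos σ = sin φ₁ sin φ₂ + cos φ₁ cos φ₂ cos Δλ,  σ = 2.1370 rad → d_gc = 13591.5 km
Rhumb line: Δψ = -0.9437, q = Δφ/Δψ = 0.9223, d_rh = R√(Δφ²+q²Δλ²) = 14069.1 km
Excess = 14069.1 − 13591.5 = 477.6 ≈ 478 km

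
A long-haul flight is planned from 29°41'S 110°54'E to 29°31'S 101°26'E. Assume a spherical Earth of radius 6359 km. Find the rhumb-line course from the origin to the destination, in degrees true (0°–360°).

Δψ = ln[tan(π/4+φ₂/2)/tan(π/4+φ₁/2)] = +0.0033
Δλ = -0.1652 rad (taken the short way round)
course = atan2(Δλ, Δψ) = 271.16°

271.2°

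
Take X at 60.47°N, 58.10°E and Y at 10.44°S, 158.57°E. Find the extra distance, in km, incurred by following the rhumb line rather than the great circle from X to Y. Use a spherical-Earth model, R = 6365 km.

Great circle: cos σ = sin φ₁ sin φ₂ + cos φ₁ cos φ₂ cos Δλ,  σ = 1.8191 rad → d_gc = 11578.5 km
Rhumb line: Δψ = -1.5167, q = Δφ/Δψ = 0.8160, d_rh = R√(Δφ²+q²Δλ²) = 12041.5 km
Excess = 12041.5 − 11578.5 = 463.0 ≈ 463 km

463 km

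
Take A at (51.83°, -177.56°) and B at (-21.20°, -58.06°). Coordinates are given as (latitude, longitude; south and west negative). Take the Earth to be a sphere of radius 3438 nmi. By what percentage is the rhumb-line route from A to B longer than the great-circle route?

3.1%

Great circle: σ = 2.1749 rad → d_gc = Rσ = 7477.3 nmi
Rhumb: Δφ = -1.2746, Δλ = +2.0857, Δψ = -1.4401, q = Δφ/Δψ = 0.8851 → d_rh = R√(Δφ²+q²Δλ²) = 7712.4 nmi
Excess = (7712.4 − 7477.3) / 7477.3 = 235.1 / 7477.3 = 3.14% ≈ 3.1%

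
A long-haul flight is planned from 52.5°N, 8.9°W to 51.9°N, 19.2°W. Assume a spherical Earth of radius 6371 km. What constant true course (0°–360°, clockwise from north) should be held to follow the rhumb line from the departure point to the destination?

264.6°

Meridional parts: M(φ₁)=+1.0804, M(φ₂)=+1.0633 → ΔM = -0.0171;  Δλ = -0.1798 rad
tan C = Δλ / ΔM = +10.5214 → C = 264.57°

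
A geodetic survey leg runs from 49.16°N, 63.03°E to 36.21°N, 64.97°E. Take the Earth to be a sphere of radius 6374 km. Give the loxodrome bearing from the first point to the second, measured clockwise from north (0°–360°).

Meridional parts: M(φ₁)=+0.9881, M(φ₂)=+0.6788 → ΔM = -0.3093;  Δλ = +0.0339 rad
tan C = Δλ / ΔM = -0.1095 → C = 173.75°

173.8°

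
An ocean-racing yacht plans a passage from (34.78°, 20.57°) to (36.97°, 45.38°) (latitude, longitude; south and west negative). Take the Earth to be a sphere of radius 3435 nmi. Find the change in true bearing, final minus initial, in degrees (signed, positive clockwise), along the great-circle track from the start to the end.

Initial bearing θ₁ = atan2(sin Δλ cos φ₂, cos φ₁ sin φ₂ − sin φ₁ cos φ₂ cos Δλ) = 76.53°
Final bearing θ₂ = (initial bearing from the destination back to the start) + 180° = 91.23°
Δθ = θ₂ − θ₁ = +14.7°

+14.7°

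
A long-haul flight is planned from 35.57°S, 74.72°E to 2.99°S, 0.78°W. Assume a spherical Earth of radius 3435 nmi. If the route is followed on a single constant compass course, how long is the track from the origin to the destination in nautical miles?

Rhumb course C = atan2(Δλ, Δψ) with Δψ = ln[tan(π/4+φ₂/2)/tan(π/4+φ₁/2)] = +0.6128, Δλ = -1.3177 → C = 294.94°
d = R·|Δφ| / |cos C| = 3435·0.56863 / 0.42169 = 4632 nmi

4632 nmi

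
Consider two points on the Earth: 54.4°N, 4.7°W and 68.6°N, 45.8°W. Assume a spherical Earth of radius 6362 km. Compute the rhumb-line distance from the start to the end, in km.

2653 km

Rhumb course C = atan2(Δλ, Δψ) with Δψ = ln[tan(π/4+φ₂/2)/tan(π/4+φ₁/2)] = +0.5302, Δλ = -0.7173 → C = 306.47°
d = R·|Δφ| / |cos C| = 6362·0.24784 / 0.59435 = 2653 km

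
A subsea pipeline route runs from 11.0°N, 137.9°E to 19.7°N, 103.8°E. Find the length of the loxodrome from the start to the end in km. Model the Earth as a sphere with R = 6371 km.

3778 km

Rhumb course C = atan2(Δλ, Δψ) with Δψ = ln[tan(π/4+φ₂/2)/tan(π/4+φ₁/2)] = +0.1576, Δλ = -0.5952 → C = 284.83°
d = R·|Δφ| / |cos C| = 6371·0.15184 / 0.25603 = 3778 km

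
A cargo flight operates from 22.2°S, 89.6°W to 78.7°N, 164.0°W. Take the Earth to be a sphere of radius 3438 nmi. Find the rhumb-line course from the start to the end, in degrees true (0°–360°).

334.4°

Meridional parts: M(φ₁)=-0.3975, M(φ₂)=+2.3133 → ΔM = +2.7109;  Δλ = -1.2985 rad
tan C = Δλ / ΔM = -0.4790 → C = 334.41°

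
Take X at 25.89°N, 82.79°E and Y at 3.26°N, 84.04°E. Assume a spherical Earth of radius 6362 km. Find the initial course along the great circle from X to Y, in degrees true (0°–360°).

θ = atan2( sin Δλ·cos φ₂ ,  cos φ₁ sin φ₂ − sin φ₁ cos φ₂ cos Δλ )
  = atan2(+0.0218, -0.3847) = 176.76°

176.8°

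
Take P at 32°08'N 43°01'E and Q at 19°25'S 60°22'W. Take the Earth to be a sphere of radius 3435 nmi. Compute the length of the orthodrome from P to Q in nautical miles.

cos σ = sin φ₁ sin φ₂ + cos φ₁ cos φ₂ cos Δλ
      = sin(32.13°)sin(-19.42°) + cos(32.13°)cos(-19.42°)cos(-103.38°) = -0.3617
σ = 111.203° → d = Rσ = 3435·1.94086 = 6667 nmi

6667 nmi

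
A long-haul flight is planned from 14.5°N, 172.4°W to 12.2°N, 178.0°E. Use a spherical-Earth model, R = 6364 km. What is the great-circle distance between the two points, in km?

Haversine: a = sin²(Δφ/2)+cos φ₁ cos φ₂ sin²(Δλ/2) = 0.00703;  σ = 2·atan2(√a,√(1−a))
σ = 9.618° → d = Rσ = 6364·0.16787 = 1068 km

1068 km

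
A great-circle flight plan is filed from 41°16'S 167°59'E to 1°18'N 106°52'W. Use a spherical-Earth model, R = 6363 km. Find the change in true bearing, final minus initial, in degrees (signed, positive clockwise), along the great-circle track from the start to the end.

Initial bearing θ₁ = atan2(sin Δλ cos φ₂, cos φ₁ sin φ₂ − sin φ₁ cos φ₂ cos Δλ) = 85.82°
Final bearing θ₂ = (initial bearing from the destination back to the start) + 180° = 48.58°
Δθ = θ₂ − θ₁ = -37.2°

-37.2°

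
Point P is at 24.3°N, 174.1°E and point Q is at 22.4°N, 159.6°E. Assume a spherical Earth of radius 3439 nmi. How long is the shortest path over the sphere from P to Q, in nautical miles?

807 nmi

cos σ = sin φ₁ sin φ₂ + cos φ₁ cos φ₂ cos Δλ
      = sin(24.30°)sin(22.40°) + cos(24.30°)cos(22.40°)cos(-14.50°) = 0.9726
σ = 13.441° → d = Rσ = 3439·0.23459 = 807 nmi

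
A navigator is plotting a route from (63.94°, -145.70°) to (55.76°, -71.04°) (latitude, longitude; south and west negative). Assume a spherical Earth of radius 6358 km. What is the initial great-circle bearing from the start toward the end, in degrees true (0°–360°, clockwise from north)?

67.1°

θ = atan2( sin Δλ·cos φ₂ ,  cos φ₁ sin φ₂ − sin φ₁ cos φ₂ cos Δλ )
  = atan2(+0.5426, +0.2295) = 67.08°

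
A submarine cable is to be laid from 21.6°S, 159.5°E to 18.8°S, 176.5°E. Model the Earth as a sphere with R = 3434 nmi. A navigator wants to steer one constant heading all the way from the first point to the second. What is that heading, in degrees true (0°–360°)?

80.0°

Meridional parts: M(φ₁)=-0.3863, M(φ₂)=-0.3342 → ΔM = +0.0521;  Δλ = +0.2967 rad
tan C = Δλ / ΔM = +5.6973 → C = 80.04°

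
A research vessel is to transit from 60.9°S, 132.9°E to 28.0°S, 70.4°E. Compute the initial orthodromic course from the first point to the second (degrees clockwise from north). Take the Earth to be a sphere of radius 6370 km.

θ = atan2( sin Δλ·cos φ₂ ,  cos φ₁ sin φ₂ − sin φ₁ cos φ₂ cos Δλ )
  = atan2(-0.7832, +0.1279) = 279.28°

279.3°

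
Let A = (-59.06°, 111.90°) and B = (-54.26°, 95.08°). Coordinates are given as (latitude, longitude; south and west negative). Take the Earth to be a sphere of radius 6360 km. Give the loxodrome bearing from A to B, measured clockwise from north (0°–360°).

Δψ = ln[tan(π/4+φ₂/2)/tan(π/4+φ₁/2)] = +0.1527
Δλ = -0.2936 rad (taken the short way round)
course = atan2(Δλ, Δψ) = 297.48°

297.5°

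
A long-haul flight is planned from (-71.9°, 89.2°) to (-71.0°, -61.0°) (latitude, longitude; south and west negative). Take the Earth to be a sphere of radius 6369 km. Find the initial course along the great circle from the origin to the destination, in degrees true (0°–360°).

N = sin Δλ·cos φ₂ = -0.1618;  D = cos φ₁ sin φ₂ − sin φ₁ cos φ₂ cos Δλ = -0.5623
initial course = atan2(N, D) = 196.05°

196.1°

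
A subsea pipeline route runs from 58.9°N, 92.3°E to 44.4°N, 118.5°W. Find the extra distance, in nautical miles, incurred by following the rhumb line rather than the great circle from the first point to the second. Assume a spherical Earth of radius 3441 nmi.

Great circle: cos σ = sin φ₁ sin φ₂ + cos φ₁ cos φ₂ cos Δλ,  σ = 1.2848 rad → d_gc = 4421.0 nmi
Rhumb line: Δψ = -0.4125, q = Δφ/Δψ = 0.6134, d_rh = R√(Δφ²+q²Δλ²) = 5565.3 nmi
Excess = 5565.3 − 4421.0 = 1144.3 ≈ 1144 nmi

1144 nmi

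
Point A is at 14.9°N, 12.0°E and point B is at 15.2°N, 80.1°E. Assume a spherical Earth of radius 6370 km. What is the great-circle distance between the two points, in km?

7278 km

Haversine: a = sin²(Δφ/2)+cos φ₁ cos φ₂ sin²(Δλ/2) = 0.29237;  σ = 2·atan2(√a,√(1−a))
σ = 65.465° → d = Rσ = 6370·1.14257 = 7278 km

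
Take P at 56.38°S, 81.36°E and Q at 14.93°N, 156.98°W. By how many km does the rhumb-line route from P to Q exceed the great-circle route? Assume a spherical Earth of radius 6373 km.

Great circle: cos σ = sin φ₁ sin φ₂ + cos φ₁ cos φ₂ cos Δλ,  σ = 2.0890 rad → d_gc = 13313.40 km
Rhumb line: Δψ = +1.4605, q = Δφ/Δψ = 0.8521, d_rh = R√(Δφ²+q²Δλ²) = 13995.93 km
Excess = 13995.93 − 13313.40 = 682.53 ≈ 683 km

683 km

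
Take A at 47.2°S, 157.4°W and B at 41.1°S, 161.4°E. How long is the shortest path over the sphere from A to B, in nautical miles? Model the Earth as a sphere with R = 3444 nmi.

1793 nmi

cos σ = sin φ₁ sin φ₂ + cos φ₁ cos φ₂ cos Δλ
      = sin(-47.20°)sin(-41.10°) + cos(-47.20°)cos(-41.10°)cos(-41.20°) = 0.8676
σ = 29.822° → d = Rσ = 3444·0.52049 = 1793 nmi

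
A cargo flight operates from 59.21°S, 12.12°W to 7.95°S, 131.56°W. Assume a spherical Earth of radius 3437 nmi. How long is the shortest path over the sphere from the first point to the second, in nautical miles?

5848 nmi

cos σ = sin φ₁ sin φ₂ + cos φ₁ cos φ₂ cos Δλ
      = sin(-59.21°)sin(-7.95°) + cos(-59.21°)cos(-7.95°)cos(-119.44°) = -0.1304
σ = 97.491° → d = Rσ = 3437·1.70154 = 5848 nmi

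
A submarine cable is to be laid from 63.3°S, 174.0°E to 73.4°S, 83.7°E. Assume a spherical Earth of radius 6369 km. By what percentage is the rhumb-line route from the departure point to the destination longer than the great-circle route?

9.8%

Great circle: σ = 0.5443 rad → d_gc = Rσ = 3466.9 km
Rhumb: Δφ = -0.1763, Δλ = -1.5760, Δψ = -0.4866, q = Δφ/Δψ = 0.3623 → d_rh = R√(Δφ²+q²Δλ²) = 3806.0 km
Excess = (3806.0 − 3466.9) / 3466.9 = 339.1 / 3466.9 = 9.78% ≈ 9.8%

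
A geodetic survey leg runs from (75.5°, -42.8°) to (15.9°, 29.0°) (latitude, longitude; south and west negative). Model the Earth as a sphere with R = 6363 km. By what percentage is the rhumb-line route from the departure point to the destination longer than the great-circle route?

4.0%

Great circle: σ = 1.2234 rad → d_gc = Rσ = 7784.5 km
Rhumb: Δφ = -1.0402, Δλ = +1.2531, Δψ = -1.7807, q = Δφ/Δψ = 0.5842 → d_rh = R√(Δφ²+q²Δλ²) = 8093.6 km
Excess = (8093.6 − 7784.5) / 7784.5 = 309.1 / 7784.5 = 3.97% ≈ 4.0%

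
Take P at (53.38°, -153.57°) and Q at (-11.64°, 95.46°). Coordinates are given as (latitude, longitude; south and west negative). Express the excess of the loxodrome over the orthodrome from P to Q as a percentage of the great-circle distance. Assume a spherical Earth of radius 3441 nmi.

3.8%

Great circle: σ = 1.9509 rad → d_gc = Rσ = 6713.1 nmi
Rhumb: Δφ = -1.1348, Δλ = -1.9368, Δψ = -1.3105, q = Δφ/Δψ = 0.8660 → d_rh = R√(Δφ²+q²Δλ²) = 6968.1 nmi
Excess = (6968.1 − 6713.1) / 6713.1 = 255.0 / 6713.1 = 3.80% ≈ 3.8%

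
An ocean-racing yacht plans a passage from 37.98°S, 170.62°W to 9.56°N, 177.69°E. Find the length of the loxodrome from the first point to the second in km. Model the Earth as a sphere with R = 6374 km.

5427 km

Δψ = ln[tan(π/4+φ₂/2)/tan(π/4+φ₁/2)] = +0.8852;  Δφ = +0.8297 rad,  Δλ = -0.2040 rad
q = Δφ/Δψ = 0.9374
d = R·√(Δφ² + q²Δλ²) = 6374·0.85149 = 5427 km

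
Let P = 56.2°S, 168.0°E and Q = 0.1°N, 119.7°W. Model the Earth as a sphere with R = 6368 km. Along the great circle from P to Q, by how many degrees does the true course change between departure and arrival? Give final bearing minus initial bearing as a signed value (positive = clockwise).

-42.6°

At departure: θ₁ = atan2(sin Δλ cos φ₂, cos φ₁ sin φ₂ − sin φ₁ cos φ₂ cos Δλ) = 75.09°
At arrival: θ₂ = atan2(sin Δλ cos φ₁, −cos φ₂ sin φ₁ + sin φ₂ cos φ₁ cos Δλ) = 32.52°
Δθ = θ₂ − θ₁ = -42.6°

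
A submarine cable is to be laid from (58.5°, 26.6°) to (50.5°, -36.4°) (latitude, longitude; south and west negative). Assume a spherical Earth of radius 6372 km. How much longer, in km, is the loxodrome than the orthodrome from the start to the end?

Great circle: cos σ = sin φ₁ sin φ₂ + cos φ₁ cos φ₂ cos Δλ,  σ = 0.6287 rad → d_gc = 4006.0 km
Rhumb line: Δψ = -0.2414, q = Δφ/Δψ = 0.5784, d_rh = R√(Δφ²+q²Δλ²) = 4148.8 km
Excess = 4148.8 − 4006.0 = 142.8 ≈ 143 km

143 km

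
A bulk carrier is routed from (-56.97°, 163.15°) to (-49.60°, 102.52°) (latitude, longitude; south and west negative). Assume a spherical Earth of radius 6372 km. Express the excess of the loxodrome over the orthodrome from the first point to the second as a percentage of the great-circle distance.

3.2%

Great circle: σ = 0.6237 rad → d_gc = Rσ = 3974.2 km
Rhumb: Δφ = +0.1286, Δλ = -1.0582, Δψ = +0.2158, q = Δφ/Δψ = 0.5959 → d_rh = R√(Δφ²+q²Δλ²) = 4101.0 km
Excess = (4101.0 − 3974.2) / 3974.2 = 126.8 / 3974.2 = 3.19% ≈ 3.2%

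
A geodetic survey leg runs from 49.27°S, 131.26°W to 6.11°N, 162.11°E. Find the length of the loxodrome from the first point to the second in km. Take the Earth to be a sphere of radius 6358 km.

Δψ = ln[tan(π/4+φ₂/2)/tan(π/4+φ₁/2)] = +1.0979;  Δφ = +0.9666 rad,  Δλ = -1.1629 rad
q = Δφ/Δψ = 0.8804
d = R·√(Δφ² + q²Δλ²) = 6358·1.40801 = 8952 km

8952 km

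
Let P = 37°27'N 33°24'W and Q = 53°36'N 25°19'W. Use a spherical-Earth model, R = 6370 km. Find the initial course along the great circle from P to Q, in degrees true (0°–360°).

16.5°

θ = atan2( sin Δλ·cos φ₂ ,  cos φ₁ sin φ₂ − sin φ₁ cos φ₂ cos Δλ )
  = atan2(+0.0834, +0.2817) = 16.50°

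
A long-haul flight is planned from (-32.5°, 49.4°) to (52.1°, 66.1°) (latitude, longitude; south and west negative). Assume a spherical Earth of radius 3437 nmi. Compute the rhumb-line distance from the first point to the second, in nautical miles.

5152 nmi

Δψ = ln[tan(π/4+φ₂/2)/tan(π/4+φ₁/2)] = +1.6694;  Δφ = +1.4765 rad,  Δλ = +0.2915 rad
q = Δφ/Δψ = 0.8845
d = R·√(Δφ² + q²Δλ²) = 3437·1.49889 = 5152 nmi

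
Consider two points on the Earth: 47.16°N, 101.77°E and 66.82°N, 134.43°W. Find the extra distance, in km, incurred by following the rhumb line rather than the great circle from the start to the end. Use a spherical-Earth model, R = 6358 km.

1117 km

Great circle: cos σ = sin φ₁ sin φ₂ + cos φ₁ cos φ₂ cos Δλ,  σ = 1.0179 rad → d_gc = 6471.7 km
Rhumb line: Δψ = +0.6486, q = Δφ/Δψ = 0.5291, d_rh = R√(Δφ²+q²Δλ²) = 7588.4 km
Excess = 7588.4 − 6471.7 = 1116.7 ≈ 1117 km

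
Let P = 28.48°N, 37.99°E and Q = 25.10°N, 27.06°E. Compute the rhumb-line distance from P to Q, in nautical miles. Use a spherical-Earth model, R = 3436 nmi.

619 nmi

Rhumb course C = atan2(Δλ, Δψ) with Δψ = ln[tan(π/4+φ₂/2)/tan(π/4+φ₁/2)] = -0.0661, Δλ = -0.1908 → C = 250.89°
d = R·|Δφ| / |cos C| = 3436·0.05899 / 0.32740 = 619 nmi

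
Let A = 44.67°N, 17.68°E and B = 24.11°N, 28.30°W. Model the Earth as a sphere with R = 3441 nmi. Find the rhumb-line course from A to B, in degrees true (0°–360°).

241.3°

Δψ = ln[tan(π/4+φ₂/2)/tan(π/4+φ₁/2)] = -0.4395
Δλ = -0.8025 rad (taken the short way round)
course = atan2(Δλ, Δψ) = 241.29°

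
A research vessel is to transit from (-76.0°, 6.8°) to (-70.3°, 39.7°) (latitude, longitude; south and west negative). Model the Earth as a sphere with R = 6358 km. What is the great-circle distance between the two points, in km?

1209 km

cos σ = sin φ₁ sin φ₂ + cos φ₁ cos φ₂ cos Δλ
      = sin(-76.00°)sin(-70.30°) + cos(-76.00°)cos(-70.30°)cos(32.90°) = 0.9820
σ = 10.895° → d = Rσ = 6358·0.19015 = 1209 km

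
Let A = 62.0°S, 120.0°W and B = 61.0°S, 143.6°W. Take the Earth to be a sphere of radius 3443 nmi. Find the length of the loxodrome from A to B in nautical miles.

Δψ = ln[tan(π/4+φ₂/2)/tan(π/4+φ₁/2)] = +0.0366;  Δφ = +0.0175 rad,  Δλ = -0.4119 rad
q = Δφ/Δψ = 0.4771
d = R·√(Δφ² + q²Δλ²) = 3443·0.19729 = 679 nmi

679 nmi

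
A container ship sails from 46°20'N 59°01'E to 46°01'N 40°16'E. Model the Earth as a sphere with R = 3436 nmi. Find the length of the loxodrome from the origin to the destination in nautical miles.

Δψ = ln[tan(π/4+φ₂/2)/tan(π/4+φ₁/2)] = -0.0080;  Δφ = -0.0055 rad,  Δλ = -0.3272 rad
q = Δφ/Δψ = 0.6925
d = R·√(Δφ² + q²Δλ²) = 3436·0.22667 = 779 nmi

779 nmi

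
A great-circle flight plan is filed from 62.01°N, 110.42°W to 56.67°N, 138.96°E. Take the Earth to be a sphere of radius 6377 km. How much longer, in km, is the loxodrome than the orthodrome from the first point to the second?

Great circle: cos σ = sin φ₁ sin φ₂ + cos φ₁ cos φ₂ cos Δλ,  σ = 0.8672 rad → d_gc = 5530.0 km
Rhumb line: Δψ = -0.1832, q = Δφ/Δψ = 0.5087, d_rh = R√(Δφ²+q²Δλ²) = 6291.3 km
Excess = 6291.3 − 5530.0 = 761.3 ≈ 761 km

761 km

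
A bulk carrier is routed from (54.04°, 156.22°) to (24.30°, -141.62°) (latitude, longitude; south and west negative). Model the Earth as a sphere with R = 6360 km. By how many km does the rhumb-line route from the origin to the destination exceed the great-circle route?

Great circle: cos σ = sin φ₁ sin φ₂ + cos φ₁ cos φ₂ cos Δλ,  σ = 0.9483 rad → d_gc = 6031.5 km
Rhumb line: Δψ = -0.6879, q = Δφ/Δψ = 0.7545, d_rh = R√(Δφ²+q²Δλ²) = 6164.6 km
Excess = 6164.6 − 6031.5 = 133.1 ≈ 133 km

133 km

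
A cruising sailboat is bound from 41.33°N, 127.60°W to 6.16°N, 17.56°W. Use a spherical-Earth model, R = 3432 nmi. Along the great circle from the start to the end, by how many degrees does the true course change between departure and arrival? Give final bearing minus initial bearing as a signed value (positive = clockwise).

+62.2°

At departure: θ₁ = atan2(sin Δλ cos φ₂, cos φ₁ sin φ₂ − sin φ₁ cos φ₂ cos Δλ) = 71.88°
At arrival: θ₂ = atan2(sin Δλ cos φ₁, −cos φ₂ sin φ₁ + sin φ₂ cos φ₁ cos Δλ) = 134.12°
Δθ = θ₂ − θ₁ = +62.2°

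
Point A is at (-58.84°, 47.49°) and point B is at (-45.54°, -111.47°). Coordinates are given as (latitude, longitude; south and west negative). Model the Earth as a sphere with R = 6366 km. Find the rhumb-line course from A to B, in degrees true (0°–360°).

277.8°

Δψ = ln[tan(π/4+φ₂/2)/tan(π/4+φ₁/2)] = +0.3824
Δλ = -2.7744 rad (taken the short way round)
course = atan2(Δλ, Δψ) = 277.85°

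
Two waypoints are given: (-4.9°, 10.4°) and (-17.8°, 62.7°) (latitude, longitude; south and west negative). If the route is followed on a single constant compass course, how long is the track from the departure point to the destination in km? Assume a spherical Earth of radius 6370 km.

5866 km

Δψ = ln[tan(π/4+φ₂/2)/tan(π/4+φ₁/2)] = -0.2302;  Δφ = -0.2251 rad,  Δλ = +0.9128 rad
q = Δφ/Δψ = 0.9782
d = R·√(Δφ² + q²Δλ²) = 6370·0.92086 = 5866 km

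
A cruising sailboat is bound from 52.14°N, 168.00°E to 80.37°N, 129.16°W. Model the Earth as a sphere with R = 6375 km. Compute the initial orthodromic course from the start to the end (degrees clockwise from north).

15.3°

θ = atan2( sin Δλ·cos φ₂ ,  cos φ₁ sin φ₂ − sin φ₁ cos φ₂ cos Δλ )
  = atan2(+0.1488, +0.5448) = 15.28°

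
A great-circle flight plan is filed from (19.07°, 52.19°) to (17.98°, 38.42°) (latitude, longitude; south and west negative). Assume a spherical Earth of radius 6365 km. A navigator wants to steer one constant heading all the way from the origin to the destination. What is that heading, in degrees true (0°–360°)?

265.2°

Δψ = ln[tan(π/4+φ₂/2)/tan(π/4+φ₁/2)] = -0.0201
Δλ = -0.2403 rad (taken the short way round)
course = atan2(Δλ, Δψ) = 265.23°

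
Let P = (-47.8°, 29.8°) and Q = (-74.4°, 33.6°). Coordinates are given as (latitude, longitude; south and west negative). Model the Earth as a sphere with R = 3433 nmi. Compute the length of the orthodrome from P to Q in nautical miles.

Haversine: a = sin²(Δφ/2)+cos φ₁ cos φ₂ sin²(Δλ/2) = 0.05312;  σ = 2·atan2(√a,√(1−a))
σ = 26.651° → d = Rσ = 3433·0.46514 = 1597 nmi

1597 nmi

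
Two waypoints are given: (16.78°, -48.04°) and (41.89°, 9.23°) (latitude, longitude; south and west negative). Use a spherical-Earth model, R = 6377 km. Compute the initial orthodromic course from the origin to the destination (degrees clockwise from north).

50.1°

θ = atan2( sin Δλ·cos φ₂ ,  cos φ₁ sin φ₂ − sin φ₁ cos φ₂ cos Δλ )
  = atan2(+0.6262, +0.5231) = 50.13°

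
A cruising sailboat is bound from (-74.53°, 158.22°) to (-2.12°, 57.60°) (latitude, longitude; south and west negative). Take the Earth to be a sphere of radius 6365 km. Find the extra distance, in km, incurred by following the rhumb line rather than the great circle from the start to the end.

Great circle: cos σ = sin φ₁ sin φ₂ + cos φ₁ cos φ₂ cos Δλ,  σ = 1.5843 rad → d_gc = 10083.9 km
Rhumb line: Δψ = +1.9594, q = Δφ/Δψ = 0.6450, d_rh = R√(Δφ²+q²Δλ²) = 10802.2 km
Excess = 10802.2 − 10083.9 = 718.3 ≈ 718 km

718 km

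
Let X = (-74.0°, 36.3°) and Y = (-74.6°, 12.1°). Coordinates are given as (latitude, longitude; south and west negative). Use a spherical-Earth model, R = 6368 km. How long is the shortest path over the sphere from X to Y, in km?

cos σ = sin φ₁ sin φ₂ + cos φ₁ cos φ₂ cos Δλ
      = sin(-74.00°)sin(-74.60°) + cos(-74.00°)cos(-74.60°)cos(-24.20°) = 0.9935
σ = 6.530° → d = Rσ = 6368·0.11397 = 726 km

726 km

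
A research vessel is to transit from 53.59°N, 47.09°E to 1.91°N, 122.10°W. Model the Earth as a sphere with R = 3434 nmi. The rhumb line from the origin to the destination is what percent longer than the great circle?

Great circle: σ = 2.1602 rad → d_gc = Rσ = 7418.2 nmi
Rhumb: Δφ = -0.9020, Δλ = -2.9529, Δψ = -1.0787, q = Δφ/Δψ = 0.8362 → d_rh = R√(Δφ²+q²Δλ²) = 9027.0 nmi
Excess = (9027.0 − 7418.2) / 7418.2 = 1608.8 / 7418.2 = 21.69% ≈ 21.7%

21.7%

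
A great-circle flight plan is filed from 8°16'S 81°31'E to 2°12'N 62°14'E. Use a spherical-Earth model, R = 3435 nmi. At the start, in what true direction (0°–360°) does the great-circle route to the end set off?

297.7°

θ = atan2( sin Δλ·cos φ₂ ,  cos φ₁ sin φ₂ − sin φ₁ cos φ₂ cos Δλ )
  = atan2(-0.3300, +0.1736) = 297.75°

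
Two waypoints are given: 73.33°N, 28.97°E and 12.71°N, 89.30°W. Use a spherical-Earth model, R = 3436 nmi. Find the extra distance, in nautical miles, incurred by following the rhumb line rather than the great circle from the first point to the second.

Great circle: cos σ = sin φ₁ sin φ₂ + cos φ₁ cos φ₂ cos Δλ,  σ = 1.4925 rad → d_gc = 5128.2 nmi
Rhumb line: Δψ = -1.6970, q = Δφ/Δψ = 0.6235, d_rh = R√(Δφ²+q²Δλ²) = 5724.5 nmi
Excess = 5724.5 − 5128.2 = 596.3 ≈ 596 nmi

596 nmi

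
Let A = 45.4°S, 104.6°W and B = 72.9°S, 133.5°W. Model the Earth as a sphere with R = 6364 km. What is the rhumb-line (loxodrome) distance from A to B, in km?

Δψ = ln[tan(π/4+φ₂/2)/tan(π/4+φ₁/2)] = -1.0036;  Δφ = -0.4800 rad,  Δλ = -0.5044 rad
q = Δφ/Δψ = 0.4783
d = R·√(Δφ² + q²Δλ²) = 6364·0.53718 = 3419 km

3419 km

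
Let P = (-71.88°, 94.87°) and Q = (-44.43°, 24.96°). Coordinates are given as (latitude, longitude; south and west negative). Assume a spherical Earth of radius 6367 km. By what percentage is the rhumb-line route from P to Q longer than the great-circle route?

Great circle: σ = 0.7353 rad → d_gc = Rσ = 4681.9 km
Rhumb: Δφ = +0.4791, Δλ = -1.2202, Δψ = +0.9686, q = Δφ/Δψ = 0.4946 → d_rh = R√(Δφ²+q²Δλ²) = 4906.2 km
Excess = (4906.2 − 4681.9) / 4681.9 = 224.3 / 4681.9 = 4.79% ≈ 4.8%

4.8%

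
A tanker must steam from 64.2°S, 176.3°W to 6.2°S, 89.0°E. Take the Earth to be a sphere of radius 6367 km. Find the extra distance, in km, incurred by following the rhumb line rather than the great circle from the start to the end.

Great circle: cos σ = sin φ₁ sin φ₂ + cos φ₁ cos φ₂ cos Δλ,  σ = 1.5090 rad → d_gc = 9607.7 km
Rhumb line: Δψ = +1.3655, q = Δφ/Δψ = 0.7413, d_rh = R√(Δφ²+q²Δλ²) = 10119.6 km
Excess = 10119.6 − 9607.7 = 511.9 ≈ 512 km

512 km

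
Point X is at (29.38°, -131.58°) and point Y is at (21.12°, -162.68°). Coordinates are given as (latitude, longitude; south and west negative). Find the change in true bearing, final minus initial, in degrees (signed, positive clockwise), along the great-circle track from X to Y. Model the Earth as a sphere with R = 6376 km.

-13.6°

Initial bearing θ₁ = atan2(sin Δλ cos φ₂, cos φ₁ sin φ₂ − sin φ₁ cos φ₂ cos Δλ) = 260.82°
Final bearing θ₂ = (initial bearing from the destination back to the start) + 180° = 247.24°
Δθ = θ₂ − θ₁ = -13.6°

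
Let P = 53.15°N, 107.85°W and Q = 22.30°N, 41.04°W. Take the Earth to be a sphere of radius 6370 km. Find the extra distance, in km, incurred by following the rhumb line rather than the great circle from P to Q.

Great circle: cos σ = sin φ₁ sin φ₂ + cos φ₁ cos φ₂ cos Δλ,  σ = 1.0214 rad → d_gc = 6506.6 km
Rhumb line: Δψ = -0.6998, q = Δφ/Δψ = 0.7694, d_rh = R√(Δφ²+q²Δλ²) = 6665.4 km
Excess = 6665.4 − 6506.6 = 158.8 ≈ 159 km

159 km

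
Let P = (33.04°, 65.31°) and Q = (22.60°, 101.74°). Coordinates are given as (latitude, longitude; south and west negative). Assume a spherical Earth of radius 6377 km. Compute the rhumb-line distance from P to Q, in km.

Δψ = ln[tan(π/4+φ₂/2)/tan(π/4+φ₁/2)] = -0.2065;  Δφ = -0.1822 rad,  Δλ = +0.6358 rad
q = Δφ/Δψ = 0.8825
d = R·√(Δφ² + q²Δλ²) = 6377·0.58996 = 3762 km

3762 km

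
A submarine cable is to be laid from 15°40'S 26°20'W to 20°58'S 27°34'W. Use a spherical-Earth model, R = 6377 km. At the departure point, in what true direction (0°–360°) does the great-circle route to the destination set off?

θ = atan2( sin Δλ·cos φ₂ ,  cos φ₁ sin φ₂ − sin φ₁ cos φ₂ cos Δλ )
  = atan2(-0.0201, -0.0924) = 192.27°

192.3°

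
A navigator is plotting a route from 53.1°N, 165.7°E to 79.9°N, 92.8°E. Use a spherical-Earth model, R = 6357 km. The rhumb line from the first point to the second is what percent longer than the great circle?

Great circle: σ = 0.6124 rad → d_gc = Rσ = 3893.2 km
Rhumb: Δφ = +0.4677, Δλ = -1.2723, Δψ = +1.3285, q = Δφ/Δψ = 0.3521 → d_rh = R√(Δφ²+q²Δλ²) = 4117.2 km
Excess = (4117.2 − 3893.2) / 3893.2 = 224.0 / 3893.2 = 5.754% ≈ 5.8%

5.8%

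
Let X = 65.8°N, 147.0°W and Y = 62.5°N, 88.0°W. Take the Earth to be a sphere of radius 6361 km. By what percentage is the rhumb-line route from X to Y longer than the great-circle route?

3.7%

Great circle: σ = 0.4358 rad → d_gc = Rσ = 2771.9 km
Rhumb: Δφ = -0.0576, Δλ = +1.0297, Δψ = -0.1323, q = Δφ/Δψ = 0.4354 → d_rh = R√(Δφ²+q²Δλ²) = 2875.7 km
Excess = (2875.7 − 2771.9) / 2771.9 = 103.8 / 2771.9 = 3.74% ≈ 3.7%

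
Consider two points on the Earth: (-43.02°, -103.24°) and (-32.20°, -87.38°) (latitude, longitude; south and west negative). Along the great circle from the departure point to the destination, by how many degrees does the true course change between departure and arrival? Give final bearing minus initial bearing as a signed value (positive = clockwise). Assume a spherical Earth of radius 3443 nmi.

-9.8°

At departure: θ₁ = atan2(sin Δλ cos φ₂, cos φ₁ sin φ₂ − sin φ₁ cos φ₂ cos Δλ) = 54.37°
At arrival: θ₂ = atan2(sin Δλ cos φ₁, −cos φ₂ sin φ₁ + sin φ₂ cos φ₁ cos Δλ) = 44.61°
Δθ = θ₂ − θ₁ = -9.8°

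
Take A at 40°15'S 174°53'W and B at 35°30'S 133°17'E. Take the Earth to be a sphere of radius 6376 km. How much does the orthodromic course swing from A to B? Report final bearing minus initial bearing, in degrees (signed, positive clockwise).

Initial bearing θ₁ = atan2(sin Δλ cos φ₂, cos φ₁ sin φ₂ − sin φ₁ cos φ₂ cos Δλ) = 259.54°
Final bearing θ₂ = (initial bearing from the destination back to the start) + 180° = 292.79°
Δθ = θ₂ − θ₁ = +33.3°

+33.3°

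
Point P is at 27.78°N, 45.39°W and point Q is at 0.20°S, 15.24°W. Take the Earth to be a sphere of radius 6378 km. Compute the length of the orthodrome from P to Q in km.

Haversine: a = sin²(Δφ/2)+cos φ₁ cos φ₂ sin²(Δλ/2) = 0.11829;  σ = 2·atan2(√a,√(1−a))
σ = 40.234° → d = Rσ = 6378·0.70221 = 4479 km

4479 km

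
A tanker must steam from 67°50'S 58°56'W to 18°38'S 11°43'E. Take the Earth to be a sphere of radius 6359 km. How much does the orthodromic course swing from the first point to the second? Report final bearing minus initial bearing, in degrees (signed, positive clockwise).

-56.2°

At departure: θ₁ = atan2(sin Δλ cos φ₂, cos φ₁ sin φ₂ − sin φ₁ cos φ₂ cos Δλ) = 79.22°
At arrival: θ₂ = atan2(sin Δλ cos φ₁, −cos φ₂ sin φ₁ + sin φ₂ cos φ₁ cos Δλ) = 23.03°
Δθ = θ₂ − θ₁ = -56.2°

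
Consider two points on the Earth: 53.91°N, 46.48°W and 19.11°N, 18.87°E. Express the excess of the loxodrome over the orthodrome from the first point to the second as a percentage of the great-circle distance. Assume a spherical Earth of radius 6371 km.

Great circle: σ = 1.0510 rad → d_gc = Rσ = 6696.0 km
Rhumb: Δφ = -0.6074, Δλ = +1.1406, Δψ = -0.7816, q = Δφ/Δψ = 0.7771 → d_rh = R√(Δφ²+q²Δλ²) = 6845.4 km
Excess = (6845.4 − 6696.0) / 6696.0 = 149.4 / 6696.0 = 2.23% ≈ 2.2%

2.2%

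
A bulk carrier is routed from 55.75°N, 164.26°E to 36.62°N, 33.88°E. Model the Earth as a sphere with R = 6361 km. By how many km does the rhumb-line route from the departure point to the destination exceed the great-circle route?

1389 km

Great circle: cos σ = sin φ₁ sin φ₂ + cos φ₁ cos φ₂ cos Δλ,  σ = 1.3690 rad → d_gc = 8708.3 km
Rhumb line: Δψ = -0.4896, q = Δφ/Δψ = 0.6820, d_rh = R√(Δφ²+q²Δλ²) = 10097.6 km
Excess = 10097.6 − 8708.3 = 1389.3 ≈ 1389 km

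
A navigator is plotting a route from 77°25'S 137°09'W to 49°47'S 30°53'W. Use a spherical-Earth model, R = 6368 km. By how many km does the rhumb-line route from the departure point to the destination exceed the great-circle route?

Great circle: cos σ = sin φ₁ sin φ₂ + cos φ₁ cos φ₂ cos Δλ,  σ = 0.7872 rad → d_gc = 5012.6 km
Rhumb line: Δψ = +1.2002, q = Δφ/Δψ = 0.4019, d_rh = R√(Δφ²+q²Δλ²) = 5653.3 km
Excess = 5653.3 − 5012.6 = 640.7 ≈ 641 km

641 km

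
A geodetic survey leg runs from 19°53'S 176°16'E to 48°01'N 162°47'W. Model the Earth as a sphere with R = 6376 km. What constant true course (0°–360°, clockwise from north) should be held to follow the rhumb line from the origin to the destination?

Δψ = ln[tan(π/4+φ₂/2)/tan(π/4+φ₁/2)] = +1.3121
Δλ = +0.3656 rad (taken the short way round)
course = atan2(Δλ, Δψ) = 15.57°

15.6°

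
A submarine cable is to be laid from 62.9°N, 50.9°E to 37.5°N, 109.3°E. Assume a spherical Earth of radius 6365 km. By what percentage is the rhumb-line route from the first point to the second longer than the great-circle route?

Great circle: σ = 0.7506 rad → d_gc = Rσ = 4777.4 km
Rhumb: Δφ = -0.4433, Δλ = +1.0193, Δψ = -0.7160, q = Δφ/Δψ = 0.6192 → d_rh = R√(Δφ²+q²Δλ²) = 4908.9 km
Excess = (4908.9 − 4777.4) / 4777.4 = 131.5 / 4777.4 = 2.753% ≈ 2.8%

2.8%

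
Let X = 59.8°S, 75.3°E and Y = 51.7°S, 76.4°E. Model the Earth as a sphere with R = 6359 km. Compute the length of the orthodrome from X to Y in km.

902 km

Haversine: a = sin²(Δφ/2)+cos φ₁ cos φ₂ sin²(Δλ/2) = 0.00502;  σ = 2·atan2(√a,√(1−a))
σ = 8.123° → d = Rσ = 6359·0.14178 = 902 km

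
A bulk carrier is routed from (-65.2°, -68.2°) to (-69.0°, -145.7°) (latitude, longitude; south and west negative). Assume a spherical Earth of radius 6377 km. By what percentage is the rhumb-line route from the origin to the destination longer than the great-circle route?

7.0%

Great circle: σ = 0.4949 rad → d_gc = Rσ = 3156.0 km
Rhumb: Δφ = -0.0663, Δλ = -1.3526, Δψ = -0.1708, q = Δφ/Δψ = 0.3883 → d_rh = R√(Δφ²+q²Δλ²) = 3375.6 km
Excess = (3375.6 − 3156.0) / 3156.0 = 219.6 / 3156.0 = 6.96% ≈ 7.0%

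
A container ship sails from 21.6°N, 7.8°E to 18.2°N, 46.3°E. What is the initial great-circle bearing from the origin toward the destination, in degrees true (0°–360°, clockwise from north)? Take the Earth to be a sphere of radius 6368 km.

N = sin Δλ·cos φ₂ = +0.5914;  D = cos φ₁ sin φ₂ − sin φ₁ cos φ₂ cos Δλ = +0.0167
initial course = atan2(N, D) = 88.38°

88.4°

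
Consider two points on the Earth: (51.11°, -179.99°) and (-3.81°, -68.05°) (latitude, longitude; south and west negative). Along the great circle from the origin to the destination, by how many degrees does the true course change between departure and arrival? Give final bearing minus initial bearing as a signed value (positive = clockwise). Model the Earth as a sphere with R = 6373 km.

+67.6°

At departure: θ₁ = atan2(sin Δλ cos φ₂, cos φ₁ sin φ₂ − sin φ₁ cos φ₂ cos Δλ) = 74.97°
At arrival: θ₂ = atan2(sin Δλ cos φ₁, −cos φ₂ sin φ₁ + sin φ₂ cos φ₁ cos Δλ) = 142.58°
Δθ = θ₂ − θ₁ = +67.6°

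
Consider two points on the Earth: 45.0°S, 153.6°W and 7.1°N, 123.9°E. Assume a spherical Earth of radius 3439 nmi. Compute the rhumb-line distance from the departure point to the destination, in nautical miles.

Δψ = ln[tan(π/4+φ₂/2)/tan(π/4+φ₁/2)] = +1.0056;  Δφ = +0.9093 rad,  Δλ = -1.4399 rad
q = Δφ/Δψ = 0.9042
d = R·√(Δφ² + q²Δλ²) = 3439·1.58811 = 5462 nmi

5462 nmi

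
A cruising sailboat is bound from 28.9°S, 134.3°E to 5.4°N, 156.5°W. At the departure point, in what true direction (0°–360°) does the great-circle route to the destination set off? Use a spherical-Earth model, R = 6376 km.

74.8°

θ = atan2( sin Δλ·cos φ₂ ,  cos φ₁ sin φ₂ − sin φ₁ cos φ₂ cos Δλ )
  = atan2(+0.9307, +0.2532) = 74.78°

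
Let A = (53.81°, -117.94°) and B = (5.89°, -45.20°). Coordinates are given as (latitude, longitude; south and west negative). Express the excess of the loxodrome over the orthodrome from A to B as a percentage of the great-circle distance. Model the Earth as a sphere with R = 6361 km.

Great circle: σ = 1.3108 rad → d_gc = Rσ = 8337.9 km
Rhumb: Δφ = -0.8364, Δλ = +1.2696, Δψ = -1.0156, q = Δφ/Δψ = 0.8235 → d_rh = R√(Δφ²+q²Δλ²) = 8516.7 km
Excess = (8516.7 − 8337.9) / 8337.9 = 178.8 / 8337.9 = 2.14% ≈ 2.1%

2.1%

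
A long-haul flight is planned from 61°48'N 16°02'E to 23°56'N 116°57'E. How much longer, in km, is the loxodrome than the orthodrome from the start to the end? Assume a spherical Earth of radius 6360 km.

632 km

Great circle: cos σ = sin φ₁ sin φ₂ + cos φ₁ cos φ₂ cos Δλ,  σ = 1.2915 rad → d_gc = 8213.6 km
Rhumb line: Δψ = -0.9512, q = Δφ/Δψ = 0.6948, d_rh = R√(Δφ²+q²Δλ²) = 8846.0 km
Excess = 8846.0 − 8213.6 = 632.4 ≈ 632 km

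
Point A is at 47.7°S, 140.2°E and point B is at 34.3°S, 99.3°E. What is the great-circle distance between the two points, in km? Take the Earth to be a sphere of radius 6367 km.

cos σ = sin φ₁ sin φ₂ + cos φ₁ cos φ₂ cos Δλ
      = sin(-47.70°)sin(-34.30°) + cos(-47.70°)cos(-34.30°)cos(-40.90°) = 0.8370
σ = 33.171° → d = Rσ = 6367·0.57895 = 3686 km

3686 km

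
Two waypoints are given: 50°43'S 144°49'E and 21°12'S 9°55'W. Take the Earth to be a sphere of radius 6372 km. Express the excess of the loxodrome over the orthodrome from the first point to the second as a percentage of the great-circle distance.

Great circle: σ = 1.8275 rad → d_gc = Rσ = 11645.0 km
Rhumb: Δφ = +0.5152, Δλ = -2.7006, Δψ = +0.6515, q = Δφ/Δψ = 0.7907 → d_rh = R√(Δφ²+q²Δλ²) = 13996.8 km
Excess = (13996.8 − 11645.0) / 11645.0 = 2351.8 / 11645.0 = 20.20% ≈ 20.2%

20.2%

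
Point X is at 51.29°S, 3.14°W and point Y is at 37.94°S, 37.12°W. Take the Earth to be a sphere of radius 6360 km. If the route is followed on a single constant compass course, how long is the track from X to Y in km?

Δψ = ln[tan(π/4+φ₂/2)/tan(π/4+φ₁/2)] = +0.3295;  Δφ = +0.2330 rad,  Δλ = -0.5931 rad
q = Δφ/Δψ = 0.7071
d = R·√(Δφ² + q²Δλ²) = 6360·0.47972 = 3051 km

3051 km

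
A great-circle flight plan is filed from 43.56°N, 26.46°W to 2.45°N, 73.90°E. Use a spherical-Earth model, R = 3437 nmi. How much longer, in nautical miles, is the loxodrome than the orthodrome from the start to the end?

169 nmi

Great circle: cos σ = sin φ₁ sin φ₂ + cos φ₁ cos φ₂ cos Δλ,  σ = 1.6717 rad → d_gc = 5745.7 nmi
Rhumb line: Δψ = -0.8035, q = Δφ/Δψ = 0.8930, d_rh = R√(Δφ²+q²Δλ²) = 5914.6 nmi
Excess = 5914.6 − 5745.7 = 168.9 ≈ 169 nmi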